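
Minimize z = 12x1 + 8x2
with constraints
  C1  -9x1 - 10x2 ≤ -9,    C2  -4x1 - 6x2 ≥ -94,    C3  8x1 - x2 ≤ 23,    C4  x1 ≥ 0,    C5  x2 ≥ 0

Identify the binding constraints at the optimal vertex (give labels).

Corner points and z = 12x1 + 8x2:
  (0, 9/10) → z = 36/5
  (1, 0) → z = 12
  (58/13, 165/13) → z = 2016/13
  (0, 47/3) → z = 376/3
  (23/8, 0) → z = 69/2

The minimum is at (0, 9/10). Substituting into each constraint, equality holds for C1 and C4; the remaining constraints have slack.

C1 and C4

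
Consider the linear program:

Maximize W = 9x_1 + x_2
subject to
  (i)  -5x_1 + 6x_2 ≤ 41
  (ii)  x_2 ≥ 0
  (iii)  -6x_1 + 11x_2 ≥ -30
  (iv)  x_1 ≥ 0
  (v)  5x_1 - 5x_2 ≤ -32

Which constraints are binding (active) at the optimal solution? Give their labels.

Corner points and W = 9x_1 + x_2:
  (0, 41/6) → W = 41/6
  (13/5, 9) → W = 162/5
  (0, 32/5) → W = 32/5

The maximum is at (13/5, 9). Substituting into each constraint, equality holds for (i) and (v); the remaining constraints have slack.

(i) and (v)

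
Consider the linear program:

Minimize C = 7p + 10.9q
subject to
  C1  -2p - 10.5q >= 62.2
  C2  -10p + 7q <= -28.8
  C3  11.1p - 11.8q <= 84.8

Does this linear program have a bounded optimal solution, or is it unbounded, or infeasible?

bounded optimum

Vertices and C = 7p + 10.9q:
  (-19/17, -3398/595) → C = -208466/2975
  (15644/14015, -86002/14015) → C = -4139569/70075
  (-976/155, -2032/155) → C = -144904/775
The feasible region has finitely many vertices and no improving ray; the minimum is -144904/775 at (-976/155, -2032/155).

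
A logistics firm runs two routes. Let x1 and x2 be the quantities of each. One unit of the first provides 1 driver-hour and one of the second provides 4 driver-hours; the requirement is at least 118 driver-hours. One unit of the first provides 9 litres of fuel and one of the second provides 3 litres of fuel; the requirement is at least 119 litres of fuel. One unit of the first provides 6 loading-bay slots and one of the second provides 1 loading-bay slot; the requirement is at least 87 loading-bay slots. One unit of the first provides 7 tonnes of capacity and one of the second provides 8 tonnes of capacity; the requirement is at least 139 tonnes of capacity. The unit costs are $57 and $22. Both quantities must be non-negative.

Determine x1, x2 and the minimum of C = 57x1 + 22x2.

x1 = 10, x2 = 27, minimum C = 1164

Corner points and C = 57x1 + 22x2:
  (0, 87) → C = 1914
  (118, 0) → C = 6726
  (10, 27) → C = 1164
The feasible region is unbounded (it extends along (0, 1), (1, 0)), but C strictly increases along every unbounded feasible direction, so there is no improving ray and the minimum is attained at a vertex.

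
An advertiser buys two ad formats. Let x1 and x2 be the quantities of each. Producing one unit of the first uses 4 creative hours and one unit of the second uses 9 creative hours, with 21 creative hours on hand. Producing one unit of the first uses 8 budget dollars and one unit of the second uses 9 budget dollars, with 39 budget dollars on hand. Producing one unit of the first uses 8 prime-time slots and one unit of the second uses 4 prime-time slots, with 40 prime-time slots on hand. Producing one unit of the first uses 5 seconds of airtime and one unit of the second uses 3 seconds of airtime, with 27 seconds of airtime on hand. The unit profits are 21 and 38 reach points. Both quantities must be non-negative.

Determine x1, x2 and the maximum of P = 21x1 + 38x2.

x1 = 9/2, x2 = 1/3, maximum P = 643/6

Corner points and P = 21x1 + 38x2:
  (0, 0) → P = 0
  (0, 7/3) → P = 266/3
  (39/8, 0) → P = 819/8
  (9/2, 1/3) → P = 643/6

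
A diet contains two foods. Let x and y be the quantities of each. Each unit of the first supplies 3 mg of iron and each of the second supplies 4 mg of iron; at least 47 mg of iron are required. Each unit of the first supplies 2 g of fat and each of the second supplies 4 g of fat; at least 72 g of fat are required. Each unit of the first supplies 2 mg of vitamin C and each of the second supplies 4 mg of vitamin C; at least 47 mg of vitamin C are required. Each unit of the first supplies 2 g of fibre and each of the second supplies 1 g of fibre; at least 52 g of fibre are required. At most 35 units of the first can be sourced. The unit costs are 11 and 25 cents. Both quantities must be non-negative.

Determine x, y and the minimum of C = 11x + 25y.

x = 35, y = 1/2, minimum C = 795/2

The feasible region is unbounded (it extends along (0, 1)), but C strictly increases along every unbounded feasible direction, so there is no improving ray and the minimum is attained at a vertex.

At the optimal vertex, 2x + 4y = 72 and x = 35.
Solving simultaneously gives x = 35, y = 1/2.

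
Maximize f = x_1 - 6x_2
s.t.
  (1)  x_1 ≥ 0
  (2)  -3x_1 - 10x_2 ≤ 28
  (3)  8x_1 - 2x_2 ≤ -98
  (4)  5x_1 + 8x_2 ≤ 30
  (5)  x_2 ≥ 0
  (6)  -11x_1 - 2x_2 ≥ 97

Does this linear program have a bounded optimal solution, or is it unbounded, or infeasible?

infeasible

The boundaries -3x_1 - 10x_2 = 28 and 8x_1 - 2x_2 = -98 meet at (-518/43, 35/43), but that point violates x_1 ≥ 0. Every candidate vertex is excluded by some other constraint, so the feasible region is empty.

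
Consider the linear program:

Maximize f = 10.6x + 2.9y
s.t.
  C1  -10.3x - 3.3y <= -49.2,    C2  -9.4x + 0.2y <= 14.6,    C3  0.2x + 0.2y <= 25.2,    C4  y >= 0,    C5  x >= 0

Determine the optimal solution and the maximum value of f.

x = 126, y = 0, maximum f = 1335.6

Vertices and f = 10.6x + 2.9y:
  (492/103, 0) → f = 26076/515
  (0, 164/11) → f = 2378/55
  (53/48, 5995/48) → f = 179473/480
  (0, 73) → f = 2117/10
  (126, 0) → f = 6678/5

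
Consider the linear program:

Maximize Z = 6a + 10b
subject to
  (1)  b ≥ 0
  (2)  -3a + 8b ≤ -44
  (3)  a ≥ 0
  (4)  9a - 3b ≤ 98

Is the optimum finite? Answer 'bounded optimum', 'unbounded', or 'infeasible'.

infeasible

The boundaries b = 0 and -3a + 8b = -44 meet at (44/3, 0), but that point violates 9a - 3b ≤ 98. Every candidate vertex is excluded by some other constraint, so the feasible region is empty.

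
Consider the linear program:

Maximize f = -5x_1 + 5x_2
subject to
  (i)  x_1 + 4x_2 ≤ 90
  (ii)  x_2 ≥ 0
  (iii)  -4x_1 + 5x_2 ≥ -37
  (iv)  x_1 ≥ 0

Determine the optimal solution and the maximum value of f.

The optimum lies where x_1 + 4x_2 = 90 and x_1 = 0.
Solving simultaneously gives x_1 = 0, x_2 = 45/2.

x_1 = 0, x_2 = 45/2, maximum f = 225/2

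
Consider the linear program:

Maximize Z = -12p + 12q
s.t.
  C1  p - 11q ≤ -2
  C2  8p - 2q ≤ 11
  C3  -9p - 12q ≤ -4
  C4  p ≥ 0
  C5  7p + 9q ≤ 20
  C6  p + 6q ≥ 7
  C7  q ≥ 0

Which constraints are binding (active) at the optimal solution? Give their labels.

Extreme points and Z = -12p + 12q:
  (139/86, 83/86) → Z = -336/43
  (8/5, 9/10) → Z = -42/5
  (0, 20/9) → Z = 80/3
  (0, 7/6) → Z = 14

The maximum is at (0, 20/9). Substituting into each constraint, equality holds for C4 and C5; the remaining constraints have slack.

C4 and C5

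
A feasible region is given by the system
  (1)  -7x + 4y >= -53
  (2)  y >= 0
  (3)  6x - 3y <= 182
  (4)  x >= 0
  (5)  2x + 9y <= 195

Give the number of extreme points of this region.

4

Of the 10 pairwise boundary intersections, those satisfying every inequality are:
  (53/7, 0)
  (1257/71, 1259/71)
  (0, 0)
  (0, 65/3)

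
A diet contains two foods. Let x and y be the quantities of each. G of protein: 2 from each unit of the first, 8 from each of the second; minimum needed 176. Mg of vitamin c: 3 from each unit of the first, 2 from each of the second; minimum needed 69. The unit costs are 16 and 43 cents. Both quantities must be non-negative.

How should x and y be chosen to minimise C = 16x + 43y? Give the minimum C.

x = 10, y = 39/2, minimum C = 1997/2

Feasible corners and C = 16x + 43y:
  (0, 69/2) → C = 2967/2
  (88, 0) → C = 1408
  (10, 39/2) → C = 1997/2
The feasible region is unbounded (it extends along (0, 1), (1, 0)), but C strictly increases along every unbounded feasible direction, so there is no improving ray and the minimum is attained at a vertex.

The binding constraints are 2x + 8y = 176 and 3x + 2y = 69.
Solving simultaneously gives x = 10, y = 39/2.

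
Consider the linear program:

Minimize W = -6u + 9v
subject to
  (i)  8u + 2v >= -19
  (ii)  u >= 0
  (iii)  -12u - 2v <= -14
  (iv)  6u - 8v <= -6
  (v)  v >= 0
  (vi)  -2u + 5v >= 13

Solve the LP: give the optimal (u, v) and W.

u = 37/7, v = 33/7, minimum W = 75/7

Feasible corners and W = -6u + 9v:
  (0, 7) → W = 63
  (11/16, 23/8) → W = 87/4
  (37/7, 33/7) → W = 75/7
The feasible region is unbounded (it extends along (0, 1), (4, 3)), but W strictly increases along every unbounded feasible direction, so there is no improving ray and the minimum is attained at a vertex.

At the optimal vertex, 6u - 8v = -6 and -2u + 5v = 13.
Solving simultaneously gives u = 37/7, v = 33/7.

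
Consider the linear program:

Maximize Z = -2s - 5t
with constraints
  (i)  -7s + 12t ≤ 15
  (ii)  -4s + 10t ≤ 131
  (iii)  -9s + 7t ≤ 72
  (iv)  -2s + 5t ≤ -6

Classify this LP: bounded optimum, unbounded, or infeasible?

From the feasible point (-402/31, -198/31), moving in the direction (-7, -9) keeps every constraint satisfied while Z increases without bound.

unbounded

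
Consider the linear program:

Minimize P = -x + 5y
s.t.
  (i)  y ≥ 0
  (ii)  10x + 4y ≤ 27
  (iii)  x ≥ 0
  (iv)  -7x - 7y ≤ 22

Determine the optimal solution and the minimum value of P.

x = 27/10, y = 0, minimum P = -27/10

Corner points and P = -x + 5y:
  (27/10, 0) → P = -27/10
  (0, 0) → P = 0
  (0, 27/4) → P = 135/4

The binding constraints are y = 0 and 10x + 4y = 27.
Solving simultaneously gives x = 27/10, y = 0.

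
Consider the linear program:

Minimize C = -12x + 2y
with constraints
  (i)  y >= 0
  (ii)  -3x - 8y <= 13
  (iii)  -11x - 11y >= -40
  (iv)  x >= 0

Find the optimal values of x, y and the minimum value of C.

x = 40/11, y = 0, minimum C = -480/11

Vertices and C = -12x + 2y:
  (40/11, 0) → C = -480/11
  (0, 0) → C = 0
  (0, 40/11) → C = 80/11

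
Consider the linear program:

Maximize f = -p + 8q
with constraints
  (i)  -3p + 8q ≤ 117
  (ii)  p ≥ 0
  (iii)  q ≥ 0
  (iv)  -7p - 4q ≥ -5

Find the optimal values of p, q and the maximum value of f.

Extreme points and f = -p + 8q:
  (0, 0) → f = 0
  (0, 5/4) → f = 10
  (5/7, 0) → f = -5/7

At the optimal vertex, p = 0 and -7p - 4q = -5.
Solving simultaneously gives p = 0, q = 5/4.

p = 0, q = 5/4, maximum f = 10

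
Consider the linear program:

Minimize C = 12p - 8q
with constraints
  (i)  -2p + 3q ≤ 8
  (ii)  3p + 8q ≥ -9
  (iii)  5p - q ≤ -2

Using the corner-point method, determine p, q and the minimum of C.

p = -91/25, q = 6/25, minimum C = -228/5

Corner points and C = 12p - 8q:
  (-91/25, 6/25) → C = -228/5
  (2/13, 36/13) → C = -264/13
  (-25/43, -39/43) → C = 12/43

At the optimal vertex, -2p + 3q = 8 and 3p + 8q = -9.
Solving simultaneously gives p = -91/25, q = 6/25.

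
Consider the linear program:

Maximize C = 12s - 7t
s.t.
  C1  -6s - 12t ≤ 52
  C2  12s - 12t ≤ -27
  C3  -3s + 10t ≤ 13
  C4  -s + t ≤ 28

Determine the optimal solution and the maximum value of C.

Extreme points and C = 12s - 7t:
  (-79/18, -77/36) → C = -1357/36
  (-169/24, -13/16) → C = -1261/16
  (-19/14, 25/28) → C = -631/28

The binding constraints are 12s - 12t = -27 and -3s + 10t = 13.
Solving simultaneously gives s = -19/14, t = 25/28.

s = -19/14, t = 25/28, maximum C = -631/28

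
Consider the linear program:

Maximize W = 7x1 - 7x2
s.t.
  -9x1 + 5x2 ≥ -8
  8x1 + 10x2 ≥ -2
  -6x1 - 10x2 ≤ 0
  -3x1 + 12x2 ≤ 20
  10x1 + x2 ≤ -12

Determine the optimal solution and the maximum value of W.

Corner points and W = 7x1 - 7x2:
  (-16/9, 11/9) → W = -21
  (-59/46, 19/23) → W = -679/46
  (-4/3, 4/3) → W = -56/3

x1 = -59/46, x2 = 19/23, maximum W = -679/46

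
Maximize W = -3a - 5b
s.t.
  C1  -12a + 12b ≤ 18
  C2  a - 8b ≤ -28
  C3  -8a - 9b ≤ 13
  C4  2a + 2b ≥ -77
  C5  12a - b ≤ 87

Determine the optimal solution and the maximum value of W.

a = 16/7, b = 53/14, maximum W = -361/14

Feasible corners and W = -3a - 5b:
  (16/7, 53/14) → W = -361/14
  (177/22, 105/11) → W = -1581/22
  (724/95, 423/95) → W = -4287/95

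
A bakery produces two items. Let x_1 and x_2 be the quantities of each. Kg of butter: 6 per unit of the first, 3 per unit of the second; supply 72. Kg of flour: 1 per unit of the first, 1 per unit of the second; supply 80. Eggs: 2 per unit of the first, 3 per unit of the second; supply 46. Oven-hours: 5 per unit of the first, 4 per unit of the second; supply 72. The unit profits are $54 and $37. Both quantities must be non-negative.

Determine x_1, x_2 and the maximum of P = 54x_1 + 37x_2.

x_1 = 8, x_2 = 8, maximum P = 728

Extreme points and P = 54x_1 + 37x_2:
  (0, 0) → P = 0
  (0, 46/3) → P = 1702/3
  (12, 0) → P = 648
  (8, 8) → P = 728
  (32/7, 86/7) → P = 4910/7

The optimum lies where 6x_1 + 3x_2 = 72 and 5x_1 + 4x_2 = 72.
Solving simultaneously gives x_1 = 8, x_2 = 8.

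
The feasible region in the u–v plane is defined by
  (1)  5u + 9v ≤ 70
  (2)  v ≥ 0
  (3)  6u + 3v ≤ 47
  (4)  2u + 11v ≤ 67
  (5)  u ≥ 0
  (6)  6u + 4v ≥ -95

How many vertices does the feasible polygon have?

The feasible vertices (each the meet of two boundaries and inside every other half-plane) are:
  (71/13, 185/39)
  (167/37, 195/37)
  (47/6, 0)
  (0, 0)
  (0, 67/11)

5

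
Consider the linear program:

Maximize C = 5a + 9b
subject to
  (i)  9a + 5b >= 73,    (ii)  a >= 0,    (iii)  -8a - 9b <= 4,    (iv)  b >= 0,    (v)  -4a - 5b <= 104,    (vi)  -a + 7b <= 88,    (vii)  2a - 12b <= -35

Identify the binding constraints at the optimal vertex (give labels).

Corner points and C = 5a + 9b:
  (71/68, 865/68) → C = 2035/17
  (701/118, 461/118) → C = 3827/59
  (811/2, 141/2) → C = 2662

The maximum is at (811/2, 141/2). Substituting into each constraint, equality holds for (vi) and (vii); the remaining constraints have slack.

(vi) and (vii)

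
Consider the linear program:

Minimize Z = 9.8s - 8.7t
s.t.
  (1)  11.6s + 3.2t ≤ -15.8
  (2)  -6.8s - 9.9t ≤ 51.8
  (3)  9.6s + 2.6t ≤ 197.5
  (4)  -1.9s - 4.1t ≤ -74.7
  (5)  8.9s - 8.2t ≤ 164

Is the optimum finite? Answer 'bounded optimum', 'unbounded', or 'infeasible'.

unbounded

From the feasible point (-15191/2074, 44827/2074), moving in the direction (-3.2, 11.6) keeps every constraint satisfied while Z decreases without bound.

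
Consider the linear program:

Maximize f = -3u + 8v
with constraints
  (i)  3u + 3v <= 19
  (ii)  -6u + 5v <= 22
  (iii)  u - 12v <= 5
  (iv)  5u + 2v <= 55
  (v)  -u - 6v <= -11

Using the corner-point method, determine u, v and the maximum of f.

Corner points and f = -3u + 8v:
  (29/33, 60/11) → f = 41
  (27/5, 14/15) → f = -131/15
  (-77/41, 88/41) → f = 935/41

The binding constraints are 3u + 3v = 19 and -6u + 5v = 22.
Solving simultaneously gives u = 29/33, v = 60/11.

u = 29/33, v = 60/11, maximum f = 41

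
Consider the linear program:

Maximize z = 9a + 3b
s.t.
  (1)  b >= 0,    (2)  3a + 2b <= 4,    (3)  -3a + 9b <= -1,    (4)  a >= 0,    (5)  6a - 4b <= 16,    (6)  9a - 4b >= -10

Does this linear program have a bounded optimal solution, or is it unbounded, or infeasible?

Corner points and z = 9a + 3b:
  (4/3, 0) → z = 12
  (1/3, 0) → z = 3
  (38/33, 3/11) → z = 123/11
The feasible region has finitely many vertices and no improving ray; the maximum is 12 at (4/3, 0).

bounded optimum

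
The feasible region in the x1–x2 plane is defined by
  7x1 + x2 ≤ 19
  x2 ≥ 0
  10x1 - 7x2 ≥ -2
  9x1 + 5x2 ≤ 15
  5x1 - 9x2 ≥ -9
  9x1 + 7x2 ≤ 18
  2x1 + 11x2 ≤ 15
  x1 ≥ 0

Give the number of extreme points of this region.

5

Intersecting each pair of boundary lines and keeping only the points that satisfy every inequality leaves:
  (5/3, 0)
  (0, 0)
  (83/124, 77/62)
  (0, 2/7)
  (90/89, 105/89)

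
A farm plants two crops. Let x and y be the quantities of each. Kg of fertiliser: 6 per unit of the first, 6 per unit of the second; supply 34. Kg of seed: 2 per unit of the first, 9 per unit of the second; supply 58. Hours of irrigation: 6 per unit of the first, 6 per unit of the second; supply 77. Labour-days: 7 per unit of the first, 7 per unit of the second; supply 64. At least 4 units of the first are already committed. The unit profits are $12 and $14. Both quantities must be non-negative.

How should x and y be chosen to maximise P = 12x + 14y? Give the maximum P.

x = 4, y = 5/3, maximum P = 214/3

Extreme points and P = 12x + 14y:
  (17/3, 0) → P = 68
  (4, 0) → P = 48
  (4, 5/3) → P = 214/3

The optimum lies where 6x + 6y = 34 and x = 4.
Solving simultaneously gives x = 4, y = 5/3.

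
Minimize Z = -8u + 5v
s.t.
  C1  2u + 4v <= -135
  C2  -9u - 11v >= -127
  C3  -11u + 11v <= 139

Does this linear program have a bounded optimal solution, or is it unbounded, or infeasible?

From the feasible point (1993/14, -1469/14), moving in the direction (11, -9) keeps every constraint satisfied while Z decreases without bound.

unbounded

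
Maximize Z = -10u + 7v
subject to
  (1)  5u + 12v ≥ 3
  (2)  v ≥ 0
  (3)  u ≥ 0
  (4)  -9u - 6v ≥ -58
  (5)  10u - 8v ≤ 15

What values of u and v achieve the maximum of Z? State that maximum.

Feasible corners and Z = -10u + 7v:
  (3/5, 0) → Z = -6
  (0, 1/4) → Z = 7/4
  (3/2, 0) → Z = -15
  (0, 29/3) → Z = 203/3
  (277/66, 445/132) → Z = -2425/132

At the optimal vertex, u = 0 and -9u - 6v = -58.
Solving simultaneously gives u = 0, v = 29/3.

u = 0, v = 29/3, maximum Z = 203/3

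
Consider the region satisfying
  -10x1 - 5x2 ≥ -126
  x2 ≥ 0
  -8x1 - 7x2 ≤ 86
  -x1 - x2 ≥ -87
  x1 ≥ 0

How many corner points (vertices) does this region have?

Pairwise boundary intersections that survive every other constraint:
  (63/5, 0)
  (0, 126/5)
  (0, 0)

3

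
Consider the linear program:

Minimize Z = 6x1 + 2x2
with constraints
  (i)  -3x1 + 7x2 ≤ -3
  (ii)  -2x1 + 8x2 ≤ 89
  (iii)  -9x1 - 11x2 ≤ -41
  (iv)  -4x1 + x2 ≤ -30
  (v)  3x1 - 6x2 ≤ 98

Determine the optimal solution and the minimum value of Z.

Corner points and Z = 6x1 + 2x2:
  (647/10, 273/10) → Z = 2214/5
  (207/25, 78/25) → Z = 1398/25
  (659/6, 463/12) → Z = 4417/6
  (7, -2) → Z = 38
  (1324/87, -253/29) → Z = 2142/29

x1 = 7, x2 = -2, minimum Z = 38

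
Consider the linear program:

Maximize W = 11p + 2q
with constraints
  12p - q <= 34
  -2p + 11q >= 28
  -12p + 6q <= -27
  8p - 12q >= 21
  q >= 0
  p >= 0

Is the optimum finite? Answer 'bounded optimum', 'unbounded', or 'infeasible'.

infeasible

The boundaries 12p - q = 34 and 8p - 12q = 21 meet at (387/136, 5/34), but that point violates -2p + 11q ≥ 28. Every candidate vertex is excluded by some other constraint, so the feasible region is empty.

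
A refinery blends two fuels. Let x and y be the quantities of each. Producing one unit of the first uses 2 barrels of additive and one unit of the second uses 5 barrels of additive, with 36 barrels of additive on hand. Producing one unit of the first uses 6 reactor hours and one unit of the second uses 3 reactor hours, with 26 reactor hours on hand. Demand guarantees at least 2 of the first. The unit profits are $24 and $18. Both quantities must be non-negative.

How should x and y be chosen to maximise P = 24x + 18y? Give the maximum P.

x = 2, y = 14/3, maximum P = 132

Vertices and P = 24x + 18y:
  (13/3, 0) → P = 104
  (2, 0) → P = 48
  (2, 14/3) → P = 132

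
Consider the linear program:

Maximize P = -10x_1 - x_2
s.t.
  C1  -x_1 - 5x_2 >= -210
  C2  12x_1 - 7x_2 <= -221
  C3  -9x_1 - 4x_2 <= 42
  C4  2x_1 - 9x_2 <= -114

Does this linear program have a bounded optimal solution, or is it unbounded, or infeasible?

bounded optimum

Vertices and P = -10x_1 - x_2:
  (365/67, 2741/67) → P = -6391/67
  (-1050/41, 1932/41) → P = 8568/41
  (-1178/111, 495/37) → P = 10295/111
The feasible region has finitely many vertices and no improving ray; the maximum is 8568/41 at (-1050/41, 1932/41).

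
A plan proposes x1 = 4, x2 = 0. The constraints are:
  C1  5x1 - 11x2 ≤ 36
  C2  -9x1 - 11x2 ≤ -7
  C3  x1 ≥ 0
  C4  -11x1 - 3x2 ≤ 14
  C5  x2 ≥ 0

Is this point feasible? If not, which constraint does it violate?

feasible

C1: 20 ≤ 36 ✓
C2: -36 ≤ -7 ✓
C3: 4 ≥ 0 ✓
C4: -44 ≤ 14 ✓
C5: 0 ≥ 0 ✓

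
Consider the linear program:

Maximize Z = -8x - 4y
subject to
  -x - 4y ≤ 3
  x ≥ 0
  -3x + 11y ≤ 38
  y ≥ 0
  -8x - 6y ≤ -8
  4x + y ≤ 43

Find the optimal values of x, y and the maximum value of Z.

Extreme points and Z = -8x - 4y:
  (0, 38/11) → Z = -152/11
  (0, 4/3) → Z = -16/3
  (435/47, 281/47) → Z = -4604/47
  (1, 0) → Z = -8
  (43/4, 0) → Z = -86

The optimum lies where x = 0 and -8x - 6y = -8.
Solving simultaneously gives x = 0, y = 4/3.

x = 0, y = 4/3, maximum Z = -16/3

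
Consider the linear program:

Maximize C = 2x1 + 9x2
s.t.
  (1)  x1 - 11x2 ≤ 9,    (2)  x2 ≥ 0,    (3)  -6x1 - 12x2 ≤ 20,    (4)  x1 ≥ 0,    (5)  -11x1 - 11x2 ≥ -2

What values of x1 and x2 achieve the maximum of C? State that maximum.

Vertices and C = 2x1 + 9x2:
  (0, 0) → C = 0
  (2/11, 0) → C = 4/11
  (0, 2/11) → C = 18/11

The optimum lies where x1 = 0 and -11x1 - 11x2 = -2.
Solving simultaneously gives x1 = 0, x2 = 2/11.

x1 = 0, x2 = 2/11, maximum C = 18/11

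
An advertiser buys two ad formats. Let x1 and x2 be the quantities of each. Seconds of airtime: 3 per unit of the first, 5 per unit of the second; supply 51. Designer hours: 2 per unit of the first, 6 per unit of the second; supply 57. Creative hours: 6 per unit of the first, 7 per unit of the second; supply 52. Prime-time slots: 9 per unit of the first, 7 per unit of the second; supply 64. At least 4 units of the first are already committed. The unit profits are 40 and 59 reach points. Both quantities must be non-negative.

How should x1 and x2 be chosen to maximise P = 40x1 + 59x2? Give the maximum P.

x1 = 4, x2 = 4, maximum P = 396

Vertices and P = 40x1 + 59x2:
  (64/9, 0) → P = 2560/9
  (4, 0) → P = 160
  (4, 4) → P = 396

The optimum lies where 6x1 + 7x2 = 52 and 9x1 + 7x2 = 64.
Solving simultaneously gives x1 = 4, x2 = 4.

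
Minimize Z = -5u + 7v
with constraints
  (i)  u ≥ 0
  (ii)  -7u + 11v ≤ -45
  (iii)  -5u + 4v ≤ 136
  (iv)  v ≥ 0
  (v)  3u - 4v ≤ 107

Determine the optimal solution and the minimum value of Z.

u = 107/3, v = 0, minimum Z = -535/3

The optimum lies where v = 0 and 3u - 4v = 107.
Solving simultaneously gives u = 107/3, v = 0.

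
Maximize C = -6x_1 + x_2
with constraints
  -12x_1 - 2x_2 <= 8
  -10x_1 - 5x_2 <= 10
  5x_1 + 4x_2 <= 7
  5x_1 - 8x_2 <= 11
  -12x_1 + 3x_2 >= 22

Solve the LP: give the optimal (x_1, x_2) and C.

x_1 = -23/19, x_2 = 62/19, maximum C = 200/19

The binding constraints are -12x_1 - 2x_2 = 8 and 5x_1 + 4x_2 = 7.
Solving simultaneously gives x_1 = -23/19, x_2 = 62/19.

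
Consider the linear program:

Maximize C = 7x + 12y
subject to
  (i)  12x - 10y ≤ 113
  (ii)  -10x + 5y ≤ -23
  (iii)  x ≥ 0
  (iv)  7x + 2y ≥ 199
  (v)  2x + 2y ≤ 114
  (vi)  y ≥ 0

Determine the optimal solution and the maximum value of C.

Vertices and C = 7x + 12y:
  (1108/47, 1597/94) → C = 17338/47
  (683/22, 571/22) → C = 11633/22
  (1041/55, 1829/55) → C = 5847/11
  (308/15, 547/15) → C = 1744/3

x = 308/15, y = 547/15, maximum C = 1744/3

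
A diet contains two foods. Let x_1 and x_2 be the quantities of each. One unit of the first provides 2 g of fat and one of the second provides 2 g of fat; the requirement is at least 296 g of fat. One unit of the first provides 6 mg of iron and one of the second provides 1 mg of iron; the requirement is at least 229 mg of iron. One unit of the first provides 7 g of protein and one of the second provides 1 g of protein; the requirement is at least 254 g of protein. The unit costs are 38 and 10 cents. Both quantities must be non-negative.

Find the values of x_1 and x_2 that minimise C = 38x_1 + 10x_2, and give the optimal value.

Extreme points and C = 38x_1 + 10x_2:
  (0, 254) → C = 2540
  (148, 0) → C = 5624
  (53/3, 391/3) → C = 5924/3
The feasible region is unbounded (it extends along (0, 1), (1, 0)), but C strictly increases along every unbounded feasible direction, so there is no improving ray and the minimum is attained at a vertex.

x_1 = 53/3, x_2 = 391/3, minimum C = 5924/3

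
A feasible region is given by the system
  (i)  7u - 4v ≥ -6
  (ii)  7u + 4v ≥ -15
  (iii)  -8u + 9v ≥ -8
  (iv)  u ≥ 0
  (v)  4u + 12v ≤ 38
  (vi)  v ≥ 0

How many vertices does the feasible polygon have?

Of the 15 pairwise boundary intersections, those satisfying every inequality are:
  (0, 3/2)
  (4/5, 29/10)
  (73/22, 68/33)
  (1, 0)
  (0, 0)

5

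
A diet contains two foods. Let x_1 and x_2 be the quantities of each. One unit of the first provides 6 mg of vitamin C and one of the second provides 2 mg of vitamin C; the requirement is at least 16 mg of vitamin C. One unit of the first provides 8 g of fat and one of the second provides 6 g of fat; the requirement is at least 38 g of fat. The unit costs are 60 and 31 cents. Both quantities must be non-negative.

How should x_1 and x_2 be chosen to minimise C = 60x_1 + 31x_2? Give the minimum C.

Corner points and C = 60x_1 + 31x_2:
  (0, 8) → C = 248
  (19/4, 0) → C = 285
  (1, 5) → C = 215
The feasible region is unbounded (it extends along (0, 1), (1, 0)), but C strictly increases along every unbounded feasible direction, so there is no improving ray and the minimum is attained at a vertex.

At the optimal vertex, 6x_1 + 2x_2 = 16 and 8x_1 + 6x_2 = 38.
Solving simultaneously gives x_1 = 1, x_2 = 5.

x_1 = 1, x_2 = 5, minimum C = 215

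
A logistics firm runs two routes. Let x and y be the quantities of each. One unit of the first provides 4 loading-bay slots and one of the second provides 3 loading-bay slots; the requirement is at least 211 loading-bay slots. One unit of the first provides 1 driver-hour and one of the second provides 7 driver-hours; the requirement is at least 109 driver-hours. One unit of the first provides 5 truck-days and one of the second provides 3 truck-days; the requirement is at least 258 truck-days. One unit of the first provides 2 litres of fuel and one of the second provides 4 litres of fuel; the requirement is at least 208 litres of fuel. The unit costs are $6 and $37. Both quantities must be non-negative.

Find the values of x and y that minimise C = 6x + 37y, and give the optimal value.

The feasible region is unbounded (it extends along (0, 1), (1, 0)), but C strictly increases along every unbounded feasible direction, so there is no improving ray and the minimum is attained at a vertex.

x = 102, y = 1, minimum C = 649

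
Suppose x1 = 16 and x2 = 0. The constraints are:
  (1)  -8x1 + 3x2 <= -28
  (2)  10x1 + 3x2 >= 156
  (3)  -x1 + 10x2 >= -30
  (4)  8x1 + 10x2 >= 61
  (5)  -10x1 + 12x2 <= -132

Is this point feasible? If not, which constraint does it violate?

feasible

(1): -128 ≤ -28 ✓
(2): 160 ≥ 156 ✓
(3): -16 ≥ -30 ✓
(4): 128 ≥ 61 ✓
(5): -160 ≤ -132 ✓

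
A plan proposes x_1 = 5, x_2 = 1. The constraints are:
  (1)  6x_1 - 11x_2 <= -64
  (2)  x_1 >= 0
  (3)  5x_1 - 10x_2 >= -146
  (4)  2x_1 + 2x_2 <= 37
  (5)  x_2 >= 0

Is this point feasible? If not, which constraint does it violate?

Constraint (1): 6x_1 - 11x_2 = 19, which is not ≤ -64. All other constraints are satisfied.

not feasible — violates (1)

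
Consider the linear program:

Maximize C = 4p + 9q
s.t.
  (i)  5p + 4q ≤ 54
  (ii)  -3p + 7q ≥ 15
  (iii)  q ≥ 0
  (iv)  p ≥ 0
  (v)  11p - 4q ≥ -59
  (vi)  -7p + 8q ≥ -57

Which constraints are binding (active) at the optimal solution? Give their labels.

Vertices and C = 4p + 9q:
  (318/47, 237/47) → C = 3405/47
  (0, 27/2) → C = 243/2
  (0, 15/7) → C = 135/7

The maximum is at (0, 27/2). Substituting into each constraint, equality holds for (i) and (iv); the remaining constraints have slack.

(i) and (iv)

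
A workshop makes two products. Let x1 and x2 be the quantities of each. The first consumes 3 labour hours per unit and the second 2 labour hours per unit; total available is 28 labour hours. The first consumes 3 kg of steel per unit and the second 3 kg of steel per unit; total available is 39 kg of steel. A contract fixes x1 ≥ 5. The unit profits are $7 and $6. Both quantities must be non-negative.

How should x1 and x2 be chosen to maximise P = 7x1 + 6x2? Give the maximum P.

x1 = 5, x2 = 13/2, maximum P = 74

Feasible corners and P = 7x1 + 6x2:
  (28/3, 0) → P = 196/3
  (5, 0) → P = 35
  (5, 13/2) → P = 74

At the optimal vertex, 3x1 + 2x2 = 28 and x1 = 5.
Solving simultaneously gives x1 = 5, x2 = 13/2.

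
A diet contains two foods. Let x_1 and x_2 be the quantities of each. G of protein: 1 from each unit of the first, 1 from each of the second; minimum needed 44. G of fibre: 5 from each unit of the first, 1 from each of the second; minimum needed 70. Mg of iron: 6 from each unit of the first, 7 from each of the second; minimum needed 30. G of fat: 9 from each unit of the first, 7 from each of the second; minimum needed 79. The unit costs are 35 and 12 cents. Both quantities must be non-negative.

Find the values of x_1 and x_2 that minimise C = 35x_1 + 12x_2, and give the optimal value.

Extreme points and C = 35x_1 + 12x_2:
  (0, 70) → C = 840
  (44, 0) → C = 1540
  (13/2, 75/2) → C = 1355/2
The feasible region is unbounded (it extends along (0, 1), (1, 0)), but C strictly increases along every unbounded feasible direction, so there is no improving ray and the minimum is attained at a vertex.

x_1 = 13/2, x_2 = 75/2, minimum C = 1355/2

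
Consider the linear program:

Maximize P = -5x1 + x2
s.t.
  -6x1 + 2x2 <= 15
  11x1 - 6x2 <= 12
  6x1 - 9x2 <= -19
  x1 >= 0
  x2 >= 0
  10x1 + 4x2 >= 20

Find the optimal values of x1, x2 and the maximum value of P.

Feasible corners and P = -5x1 + x2:
  (0, 15/2) → P = 15/2
  (74/21, 281/63) → P = -829/63
  (52/57, 155/57) → P = -35/19
  (0, 5) → P = 5
The feasible region is unbounded (it extends along (6, 11), (1, 3)), but P strictly decreases along every unbounded feasible direction, so there is no improving ray and the maximum is attained at a vertex.

x1 = 0, x2 = 15/2, maximum P = 15/2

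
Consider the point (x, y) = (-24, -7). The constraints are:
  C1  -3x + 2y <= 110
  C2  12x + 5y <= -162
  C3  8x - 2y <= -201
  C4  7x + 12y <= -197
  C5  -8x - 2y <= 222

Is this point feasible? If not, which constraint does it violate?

Constraint C3: 8x - 2y = -178, which is not ≤ -201. All other constraints are satisfied.

not feasible — violates C3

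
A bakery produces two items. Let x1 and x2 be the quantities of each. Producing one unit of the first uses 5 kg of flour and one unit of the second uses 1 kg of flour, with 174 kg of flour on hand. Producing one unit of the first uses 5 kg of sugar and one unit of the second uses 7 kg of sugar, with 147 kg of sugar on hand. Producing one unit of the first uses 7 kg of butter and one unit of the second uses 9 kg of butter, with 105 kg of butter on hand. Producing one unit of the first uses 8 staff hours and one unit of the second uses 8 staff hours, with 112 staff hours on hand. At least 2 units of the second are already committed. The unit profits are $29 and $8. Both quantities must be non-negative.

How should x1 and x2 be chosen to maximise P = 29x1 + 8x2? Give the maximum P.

x1 = 12, x2 = 2, maximum P = 364

Extreme points and P = 29x1 + 8x2:
  (0, 35/3) → P = 280/3
  (0, 2) → P = 16
  (21/2, 7/2) → P = 665/2
  (12, 2) → P = 364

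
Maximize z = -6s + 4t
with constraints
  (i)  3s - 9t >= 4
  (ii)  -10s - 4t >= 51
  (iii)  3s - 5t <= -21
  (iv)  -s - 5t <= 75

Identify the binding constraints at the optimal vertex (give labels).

Vertices and z = -6s + 4t:
  (-209/12, -25/4) → z = 159/2
  (-655/24, -229/24) → z = 1507/12
  (-24, -51/5) → z = 516/5

The maximum is at (-655/24, -229/24). Substituting into each constraint, equality holds for (i) and (iv); the remaining constraints have slack.

(i) and (iv)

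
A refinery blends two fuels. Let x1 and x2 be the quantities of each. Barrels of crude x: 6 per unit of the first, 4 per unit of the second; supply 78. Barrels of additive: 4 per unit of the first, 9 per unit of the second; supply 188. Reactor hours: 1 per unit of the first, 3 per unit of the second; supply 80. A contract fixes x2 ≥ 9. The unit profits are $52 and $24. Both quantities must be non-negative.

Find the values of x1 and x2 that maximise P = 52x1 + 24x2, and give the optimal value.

x1 = 7, x2 = 9, maximum P = 580

Extreme points and P = 52x1 + 24x2:
  (0, 39/2) → P = 468
  (0, 9) → P = 216
  (7, 9) → P = 580

The optimum lies where 6x1 + 4x2 = 78 and x2 = 9.
Solving simultaneously gives x1 = 7, x2 = 9.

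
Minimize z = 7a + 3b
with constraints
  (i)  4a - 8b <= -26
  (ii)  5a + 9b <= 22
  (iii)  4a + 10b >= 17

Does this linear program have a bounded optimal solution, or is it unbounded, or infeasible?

From the feasible point (-29/38, 109/38), moving in the direction (-9, 5) keeps every constraint satisfied while z decreases without bound.

unbounded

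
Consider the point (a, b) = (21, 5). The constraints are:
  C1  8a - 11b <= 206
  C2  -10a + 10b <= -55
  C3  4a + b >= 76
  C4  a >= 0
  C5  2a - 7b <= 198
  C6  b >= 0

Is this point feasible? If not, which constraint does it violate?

C1: 113 ≤ 206 ✓
C2: -160 ≤ -55 ✓
C3: 89 ≥ 76 ✓
C4: 21 ≥ 0 ✓
C5: 7 ≤ 198 ✓
C6: 5 ≥ 0 ✓

feasible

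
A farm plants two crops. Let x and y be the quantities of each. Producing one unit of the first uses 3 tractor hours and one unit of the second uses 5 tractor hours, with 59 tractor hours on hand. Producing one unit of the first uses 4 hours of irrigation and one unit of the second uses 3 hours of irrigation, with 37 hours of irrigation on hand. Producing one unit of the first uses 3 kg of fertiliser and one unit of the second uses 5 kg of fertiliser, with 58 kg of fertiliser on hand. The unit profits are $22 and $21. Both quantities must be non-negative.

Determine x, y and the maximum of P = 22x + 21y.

Corner points and P = 22x + 21y:
  (0, 0) → P = 0
  (0, 58/5) → P = 1218/5
  (37/4, 0) → P = 407/2
  (1, 11) → P = 253

The binding constraints are 4x + 3y = 37 and 3x + 5y = 58.
Solving simultaneously gives x = 1, y = 11.

x = 1, y = 11, maximum P = 253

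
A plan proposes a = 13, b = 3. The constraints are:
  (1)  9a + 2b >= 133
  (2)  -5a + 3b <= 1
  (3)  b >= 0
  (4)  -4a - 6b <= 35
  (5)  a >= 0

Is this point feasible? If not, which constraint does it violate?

Constraint (1): 9a + 2b = 123, which is not ≥ 133. All other constraints are satisfied.

not feasible — violates (1)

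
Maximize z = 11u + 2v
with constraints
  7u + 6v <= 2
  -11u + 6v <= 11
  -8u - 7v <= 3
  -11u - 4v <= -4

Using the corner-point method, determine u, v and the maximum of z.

Extreme points and z = 11u + 2v:
  (32, -37) → z = 278
  (8/19, -3/19) → z = 82/19
  (8/9, -13/9) → z = 62/9

u = 32, v = -37, maximum z = 278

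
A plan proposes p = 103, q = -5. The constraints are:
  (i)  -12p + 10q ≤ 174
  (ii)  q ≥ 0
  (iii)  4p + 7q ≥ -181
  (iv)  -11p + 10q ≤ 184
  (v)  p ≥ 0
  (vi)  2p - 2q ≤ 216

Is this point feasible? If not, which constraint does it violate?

not feasible — violates (ii)

Constraint (ii): q = -5, which is not ≥ 0. All other constraints are satisfied.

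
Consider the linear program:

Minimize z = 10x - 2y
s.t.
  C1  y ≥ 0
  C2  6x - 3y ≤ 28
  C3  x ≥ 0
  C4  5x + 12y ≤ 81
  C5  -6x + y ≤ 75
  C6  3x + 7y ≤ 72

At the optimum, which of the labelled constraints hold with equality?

Feasible corners and z = 10x - 2y:
  (14/3, 0) → z = 140/3
  (0, 0) → z = 0
  (193/29, 346/87) → z = 5098/87
  (0, 27/4) → z = -27/2

The minimum is at (0, 27/4). Substituting into each constraint, equality holds for C3 and C4; the remaining constraints have slack.

C3 and C4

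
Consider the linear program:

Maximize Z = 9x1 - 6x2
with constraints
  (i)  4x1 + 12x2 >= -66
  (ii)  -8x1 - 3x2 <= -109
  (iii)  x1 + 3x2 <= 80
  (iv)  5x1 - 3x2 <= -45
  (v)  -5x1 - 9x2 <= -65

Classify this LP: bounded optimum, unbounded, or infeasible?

Extreme points and Z = 9x1 - 6x2:
  (29/7, 177/7) → Z = -801/7
  (64/13, 905/39) → Z = -1234/13
  (35/6, 445/18) → Z = -575/6
The feasible region has finitely many vertices and no improving ray; the maximum is -1234/13 at (64/13, 905/39).

bounded optimum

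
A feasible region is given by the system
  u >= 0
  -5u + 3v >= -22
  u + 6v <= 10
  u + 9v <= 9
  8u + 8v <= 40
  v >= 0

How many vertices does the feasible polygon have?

5

The feasible vertices (each the meet of two boundaries and inside every other half-plane) are:
  (0, 1)
  (0, 0)
  (37/8, 3/8)
  (22/5, 0)
  (9/2, 1/2)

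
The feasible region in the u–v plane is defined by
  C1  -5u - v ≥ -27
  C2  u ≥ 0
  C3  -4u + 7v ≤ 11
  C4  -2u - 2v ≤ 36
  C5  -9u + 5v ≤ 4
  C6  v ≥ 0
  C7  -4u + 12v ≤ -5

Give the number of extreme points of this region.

Of the 21 pairwise boundary intersections, those satisfying every inequality are:
  (27/5, 0)
  (329/64, 83/64)
  (5/4, 0)

3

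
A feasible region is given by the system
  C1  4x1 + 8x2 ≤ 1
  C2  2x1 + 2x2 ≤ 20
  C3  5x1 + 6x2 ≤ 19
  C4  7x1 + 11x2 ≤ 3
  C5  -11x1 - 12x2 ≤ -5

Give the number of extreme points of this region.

5

Intersecting each pair of boundary lines and keeping only the points that satisfy every inequality leaves:
  (13/12, -5/12)
  (7/10, -9/40)
  (41, -31)
  (115, -105)
  (191/13, -118/13)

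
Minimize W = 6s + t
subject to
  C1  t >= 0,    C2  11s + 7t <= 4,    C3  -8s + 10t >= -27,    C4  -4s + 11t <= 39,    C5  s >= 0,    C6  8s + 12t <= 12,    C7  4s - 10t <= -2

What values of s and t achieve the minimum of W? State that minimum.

s = 0, t = 1/5, minimum W = 1/5

Vertices and W = 6s + t:
  (0, 4/7) → W = 4/7
  (13/69, 19/69) → W = 97/69
  (0, 1/5) → W = 1/5

The binding constraints are s = 0 and 4s - 10t = -2.
Solving simultaneously gives s = 0, t = 1/5.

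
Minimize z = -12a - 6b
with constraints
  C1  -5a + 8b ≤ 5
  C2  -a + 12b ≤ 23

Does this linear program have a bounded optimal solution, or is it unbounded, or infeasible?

unbounded

From the feasible point (31/13, 55/26), moving in the direction (12, 1) keeps every constraint satisfied while z decreases without bound.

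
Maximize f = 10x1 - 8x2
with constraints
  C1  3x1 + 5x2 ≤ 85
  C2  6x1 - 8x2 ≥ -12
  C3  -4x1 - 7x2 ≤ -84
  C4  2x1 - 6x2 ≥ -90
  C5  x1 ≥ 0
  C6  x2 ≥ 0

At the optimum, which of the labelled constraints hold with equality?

C1 and C6

Extreme points and f = 10x1 - 8x2:
  (310/27, 91/9) → f = 916/27
  (85/3, 0) → f = 850/3
  (294/37, 276/37) → f = 732/37
  (21, 0) → f = 210

The maximum is at (85/3, 0). Substituting into each constraint, equality holds for C1 and C6; the remaining constraints have slack.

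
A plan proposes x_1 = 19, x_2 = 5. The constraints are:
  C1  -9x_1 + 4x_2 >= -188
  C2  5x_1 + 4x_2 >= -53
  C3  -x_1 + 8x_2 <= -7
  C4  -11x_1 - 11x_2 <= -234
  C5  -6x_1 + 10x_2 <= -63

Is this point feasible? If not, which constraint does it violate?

Constraint C3: -x_1 + 8x_2 = 21, which is not ≤ -7. All other constraints are satisfied.

not feasible — violates C3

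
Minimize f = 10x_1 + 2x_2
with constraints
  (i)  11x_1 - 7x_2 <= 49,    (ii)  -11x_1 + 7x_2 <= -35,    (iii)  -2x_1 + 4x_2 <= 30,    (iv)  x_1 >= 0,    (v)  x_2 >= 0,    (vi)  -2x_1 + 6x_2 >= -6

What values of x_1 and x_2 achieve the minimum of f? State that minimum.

x_1 = 42/13, x_2 = 1/13, minimum f = 422/13

Extreme points and f = 10x_1 + 2x_2:
  (203/15, 214/15) → f = 2458/15
  (63/13, 8/13) → f = 646/13
  (35/3, 40/3) → f = 430/3
  (42/13, 1/13) → f = 422/13

At the optimal vertex, -11x_1 + 7x_2 = -35 and -2x_1 + 6x_2 = -6.
Solving simultaneously gives x_1 = 42/13, x_2 = 1/13.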